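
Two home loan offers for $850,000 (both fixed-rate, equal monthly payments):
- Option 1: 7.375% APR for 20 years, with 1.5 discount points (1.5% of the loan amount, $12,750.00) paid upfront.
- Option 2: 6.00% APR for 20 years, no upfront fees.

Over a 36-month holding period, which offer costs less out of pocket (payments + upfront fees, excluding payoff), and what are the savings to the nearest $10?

Option 2 by $37,700

Option 1: monthly rate = 7.375%/12 = 0.0061458; payment = 850,000 × 0.0061458 / (1 − (1+0.0061458)^−240) = $6,782.72.
Option 2: monthly rate = 6%/12 = 0.0050000; payment = 850,000 × 0.0050000 / (1 − (1+0.0050000)^−240) = $6,089.66.
Over 36 months: Option 1 costs 36 × $6,782.72 + $12,750.00 = $256,927.92; Option 2 costs 36 × $6,089.66 = $219,227.76.
Option 2 is cheaper by $256,927.92 − $219,227.76 = $37,700.16.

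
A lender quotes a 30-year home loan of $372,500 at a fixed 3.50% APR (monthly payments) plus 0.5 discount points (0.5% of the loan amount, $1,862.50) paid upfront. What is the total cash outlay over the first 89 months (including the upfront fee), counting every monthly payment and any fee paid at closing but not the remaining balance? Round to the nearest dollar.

At 3.50% the monthly rate is 0.0029167, so the payment is 372,500 × 0.0029167 / (1 − 1.0029167^−360) = $1,672.69.
Total outlay = 89 × $1,672.69 + $1,862.50 = $150,731.91.

$150,732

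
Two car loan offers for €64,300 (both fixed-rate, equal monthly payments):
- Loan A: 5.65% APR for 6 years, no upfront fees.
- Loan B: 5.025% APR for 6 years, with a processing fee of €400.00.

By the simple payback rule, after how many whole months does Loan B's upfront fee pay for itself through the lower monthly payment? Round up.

22 months

Loan A: monthly rate = 5.65%/12 = 0.0047083; payment = 64,300 × 0.0047083 / (1 − (1+0.0047083)^−72) = €1,055.05.
Loan B: at 5.025% the monthly rate is 0.0041875, so the payment is 64,300 × 0.0041875 / (1 − 1.0041875^−72) = €1,036.29.
Monthly savings = €1,055.05 − €1,036.29 = €18.76.
Break-even = €400.00 / €18.76 = 21.32 → 22 months.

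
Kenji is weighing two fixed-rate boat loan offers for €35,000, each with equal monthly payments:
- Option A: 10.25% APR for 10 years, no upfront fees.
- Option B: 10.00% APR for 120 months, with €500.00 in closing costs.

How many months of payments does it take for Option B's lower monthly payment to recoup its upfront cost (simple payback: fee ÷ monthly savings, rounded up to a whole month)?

103 months

Option A: at 10.25% the monthly rate is 0.0085417, so the payment is 35,000 × 0.0085417 / (1 − 1.0085417^−120) = €467.39.
Option B: monthly rate = 10%/12 = 0.0083333; payment = 35,000 × 0.0083333 / (1 − (1+0.0083333)^−120) = €462.53.
Monthly savings = €467.39 − €462.53 = €4.86.
Break-even = €500.00 / €4.86 = 102.88 → 103 months.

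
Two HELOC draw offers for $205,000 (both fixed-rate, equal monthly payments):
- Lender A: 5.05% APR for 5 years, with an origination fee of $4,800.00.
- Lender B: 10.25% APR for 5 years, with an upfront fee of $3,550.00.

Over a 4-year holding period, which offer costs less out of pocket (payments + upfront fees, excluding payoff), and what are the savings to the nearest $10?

Lender A by $23,110

Lender A: at 5.05% the monthly rate is 0.0042083, so the payment is 205,000 × 0.0042083 / (1 − 1.0042083^−60) = $3,873.30.
Lender B: at 10.25% the monthly rate is 0.0085417, so the payment is 205,000 × 0.0085417 / (1 − 1.0085417^−60) = $4,380.90.
Over 48 months: Lender A costs 48 × $3,873.30 + $4,800.00 = $190,718.40; Lender B costs 48 × $4,380.90 + $3,550.00 = $213,833.20.
Lender A is cheaper by $213,833.20 − $190,718.40 = $23,114.80.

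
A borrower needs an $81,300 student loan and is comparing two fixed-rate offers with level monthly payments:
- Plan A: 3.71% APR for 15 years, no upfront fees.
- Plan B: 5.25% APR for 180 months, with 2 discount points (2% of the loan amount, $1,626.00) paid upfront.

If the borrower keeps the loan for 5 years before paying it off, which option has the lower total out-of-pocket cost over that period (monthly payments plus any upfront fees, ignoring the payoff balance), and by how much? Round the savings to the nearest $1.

Plan A: at 3.71% the monthly rate is 0.0030917, so the payment is 81,300 × 0.0030917 / (1 − 1.0030917^−180) = $589.62.
Plan B: at 5.25% the monthly rate is 0.0043750, so the payment is 81,300 × 0.0043750 / (1 − 1.0043750^−180) = $653.55.
Over 60 months: Plan A costs 60 × $589.62 = $35,377.20; Plan B costs 60 × $653.55 + $1,626.00 = $40,839.00.
Plan A is cheaper by $40,839.00 − $35,377.20 = $5,461.80.

Plan A by $5,462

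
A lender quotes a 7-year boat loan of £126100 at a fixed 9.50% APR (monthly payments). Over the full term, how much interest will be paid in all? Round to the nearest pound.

At 9.50% the monthly rate is 0.0079167, so the payment is 126,100 × 0.0079167 / (1 − 1.0079167^−84) = £2,060.98.
Total paid = 84 × £2,060.98 = £173,122.32; interest = £173,122.32 − £126,100 = £47,022.32.

£47,022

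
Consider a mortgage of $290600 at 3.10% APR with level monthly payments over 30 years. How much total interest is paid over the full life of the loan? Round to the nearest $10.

At 3.10% the monthly rate is 0.0025833, so the payment is 290,600 × 0.0025833 / (1 − 1.0025833^−360) = $1,240.91.
Total paid = 360 × $1,240.91 = $446,727.60; interest = $446,727.60 − $290,600 = $156,127.60.

$156,130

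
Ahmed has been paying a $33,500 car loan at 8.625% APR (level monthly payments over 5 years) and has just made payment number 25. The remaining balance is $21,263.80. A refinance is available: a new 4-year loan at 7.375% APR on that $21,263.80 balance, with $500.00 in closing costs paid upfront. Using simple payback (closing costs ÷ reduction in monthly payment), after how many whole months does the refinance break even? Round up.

Current payment = 33,500 × 8.625%/12 / (1 − (1+0.0071875)^−60) = $689.32.
Refinanced payment = 21,263.80 × 0.0061458 / (1 − (1+0.0061458)^−48) = $512.90.
Monthly savings = $689.32 − $512.90 = $176.42.
Break-even = $500.00 / $176.42 = 2.83 → 3 months.

3 months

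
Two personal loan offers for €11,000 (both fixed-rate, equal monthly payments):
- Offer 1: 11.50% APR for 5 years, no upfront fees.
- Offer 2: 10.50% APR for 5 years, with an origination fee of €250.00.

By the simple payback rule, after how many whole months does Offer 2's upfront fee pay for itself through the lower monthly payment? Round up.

46 months

Offer 1: monthly rate = 11.5%/12 = 0.0095833; payment = 11,000 × 0.0095833 / (1 − (1+0.0095833)^−60) = €241.92.
Offer 2: at 10.50% the monthly rate is 0.0087500, so the payment is 11,000 × 0.0087500 / (1 − 1.0087500^−60) = €236.43.
Monthly savings = €241.92 − €236.43 = €5.49.
Break-even = €250.00 / €5.49 = 45.54 → 46 months.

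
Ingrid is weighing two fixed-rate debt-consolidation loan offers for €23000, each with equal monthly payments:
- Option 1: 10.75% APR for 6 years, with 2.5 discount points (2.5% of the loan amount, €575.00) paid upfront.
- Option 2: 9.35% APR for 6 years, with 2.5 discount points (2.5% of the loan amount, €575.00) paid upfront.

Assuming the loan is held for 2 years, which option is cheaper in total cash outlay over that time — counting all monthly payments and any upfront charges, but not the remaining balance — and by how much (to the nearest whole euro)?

Option 1: monthly rate = 10.75%/12 = 0.0089583; payment = 23,000 × 0.0089583 / (1 − (1+0.0089583)^−72) = €434.84.
Option 2: at 9.35% the monthly rate is 0.0077917, so the payment is 23,000 × 0.0077917 / (1 − 1.0077917^−72) = €418.59.
Over 24 months: Option 1 costs 24 × €434.84 + €575.00 = €11,011.16; Option 2 costs 24 × €418.59 + €575.00 = €10,621.16.
Option 2 is cheaper by €11,011.16 − €10,621.16 = €390.00.

Option 2 by €390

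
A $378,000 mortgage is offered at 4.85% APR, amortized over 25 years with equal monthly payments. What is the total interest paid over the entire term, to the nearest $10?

Monthly rate = 4.85%/12 = 0.0040417; payment = 378,000 × 0.0040417 / (1 − (1+0.0040417)^−300) = $2,176.84.
Total paid = 300 × $2,176.84 = $653,052.00; interest = $653,052.00 − $378,000 = $275,052.00.

$275,050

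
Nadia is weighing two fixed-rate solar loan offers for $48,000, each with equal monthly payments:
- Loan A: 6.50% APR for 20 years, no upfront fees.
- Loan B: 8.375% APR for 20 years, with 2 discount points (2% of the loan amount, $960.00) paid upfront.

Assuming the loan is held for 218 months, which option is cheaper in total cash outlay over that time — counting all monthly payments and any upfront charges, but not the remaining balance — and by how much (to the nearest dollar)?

Loan A: monthly rate = 6.5%/12 = 0.0054167; payment = 48,000 × 0.0054167 / (1 − (1+0.0054167)^−240) = $357.88.
Loan B: at 8.375% the monthly rate is 0.0069792, so the payment is 48,000 × 0.0069792 / (1 − 1.0069792^−240) = $412.77.
Over 218 months: Loan A costs 218 × $357.88 = $78,017.84; Loan B costs 218 × $412.77 + $960.00 = $90,943.86.
Loan A is cheaper by $90,943.86 − $78,017.84 = $12,926.02.

Loan A by $12,926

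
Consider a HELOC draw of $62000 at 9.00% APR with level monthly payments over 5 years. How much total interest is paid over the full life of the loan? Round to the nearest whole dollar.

$15,221

At 9.00% the monthly rate is 0.0075000, so the payment is 62,000 × 0.0075000 / (1 − 1.0075000^−60) = $1,287.02.
Total paid = 60 × $1,287.02 = $77,221.20; interest = $77,221.20 − $62,000 = $15,221.20.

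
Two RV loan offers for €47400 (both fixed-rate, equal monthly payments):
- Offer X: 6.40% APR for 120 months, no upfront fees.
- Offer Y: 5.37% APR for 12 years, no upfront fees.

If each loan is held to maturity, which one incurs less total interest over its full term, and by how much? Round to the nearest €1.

Offer X by €107

Offer X: at 6.40% the monthly rate is 0.0053333, so the payment is 47,400 × 0.0053333 / (1 − 1.0053333^−120) = €535.81.
Total interest on Offer X = 120 × €535.81 − €47,400 = €16,897.20.
Offer Y: at 5.37% the monthly rate is 0.0044750, so the payment is 47,400 × 0.0044750 / (1 − 1.0044750^−144) = €447.25.
Total interest on Offer Y = 144 × €447.25 − €47,400 = €17,004.00.
Offer X is lower by €106.80.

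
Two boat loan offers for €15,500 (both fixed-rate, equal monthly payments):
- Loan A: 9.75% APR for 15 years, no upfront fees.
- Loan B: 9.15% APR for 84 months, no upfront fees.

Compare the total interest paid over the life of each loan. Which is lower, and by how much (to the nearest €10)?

Loan B by €8,510

Loan A: at 9.75% the monthly rate is 0.0081250, so the payment is 15,500 × 0.0081250 / (1 − 1.0081250^−180) = €164.20.
Total interest on Loan A = 180 × €164.20 − €15,500 = €14,056.00.
Loan B: at 9.15% the monthly rate is 0.0076250, so the payment is 15,500 × 0.0076250 / (1 − 1.0076250^−84) = €250.56.
Total interest on Loan B = 84 × €250.56 − €15,500 = €5,547.04.
Loan B is lower by €8,508.96.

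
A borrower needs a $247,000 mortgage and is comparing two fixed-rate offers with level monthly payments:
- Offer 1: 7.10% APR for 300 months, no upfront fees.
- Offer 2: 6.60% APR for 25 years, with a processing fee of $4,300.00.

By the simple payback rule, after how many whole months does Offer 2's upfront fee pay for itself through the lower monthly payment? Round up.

55 months

Offer 1: monthly rate = 7.1%/12 = 0.0059167; payment = 247,000 × 0.0059167 / (1 − (1+0.0059167)^−300) = $1,761.53.
Offer 2: monthly rate = 6.6%/12 = 0.0055000; payment = 247,000 × 0.0055000 / (1 − (1+0.0055000)^−300) = $1,683.23.
Monthly savings = $1,761.53 − $1,683.23 = $78.30.
Break-even = $4,300.00 / $78.30 = 54.92 → 55 months.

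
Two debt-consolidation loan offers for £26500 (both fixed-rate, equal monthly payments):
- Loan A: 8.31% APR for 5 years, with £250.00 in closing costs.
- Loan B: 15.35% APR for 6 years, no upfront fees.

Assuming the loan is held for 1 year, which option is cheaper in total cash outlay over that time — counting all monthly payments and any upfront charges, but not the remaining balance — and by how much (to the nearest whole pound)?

Loan A by £40

Loan A: at 8.31% the monthly rate is 0.0069250, so the payment is 26,500 × 0.0069250 / (1 − 1.0069250^−60) = £541.26.
Loan B: at 15.35% the monthly rate is 0.0127917, so the payment is 26,500 × 0.0127917 / (1 − 1.0127917^−72) = £565.39.
Over 12 months: Loan A costs 12 × £541.26 + £250.00 = £6,745.12; Loan B costs 12 × £565.39 = £6,784.68.
Loan A is cheaper by £6,784.68 − £6,745.12 = £39.56.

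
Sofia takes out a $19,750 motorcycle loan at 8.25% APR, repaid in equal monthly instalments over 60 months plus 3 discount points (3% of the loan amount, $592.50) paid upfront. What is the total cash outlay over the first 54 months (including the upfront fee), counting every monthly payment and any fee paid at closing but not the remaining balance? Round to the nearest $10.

Monthly rate = 8.25%/12 = 0.0068750; payment = 19,750 × 0.0068750 / (1 − (1+0.0068750)^−60) = $402.83.
Total outlay = 54 × $402.83 + $592.50 = $22,345.32.

$22,350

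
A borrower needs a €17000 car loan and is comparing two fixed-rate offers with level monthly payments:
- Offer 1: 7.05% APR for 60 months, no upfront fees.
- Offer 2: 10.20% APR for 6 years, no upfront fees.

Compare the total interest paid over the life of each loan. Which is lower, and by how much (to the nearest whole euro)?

Offer 1 by €2,578

Offer 1: at 7.05% the monthly rate is 0.0058750, so the payment is 17,000 × 0.0058750 / (1 − 1.0058750^−60) = €337.02.
Total interest on Offer 1 = 60 × €337.02 − €17,000 = €3,221.20.
Offer 2: monthly rate = 10.2%/12 = 0.0085000; payment = 17,000 × 0.0085000 / (1 − (1+0.0085000)^−72) = €316.66.
Total interest on Offer 2 = 72 × €316.66 − €17,000 = €5,799.52.
Offer 1 is lower by €2,578.32.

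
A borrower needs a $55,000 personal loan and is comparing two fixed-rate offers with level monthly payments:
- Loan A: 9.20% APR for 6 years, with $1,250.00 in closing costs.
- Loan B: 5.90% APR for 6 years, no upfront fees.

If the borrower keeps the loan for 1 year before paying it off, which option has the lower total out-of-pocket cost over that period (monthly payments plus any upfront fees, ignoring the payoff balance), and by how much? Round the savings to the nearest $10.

Loan A: monthly rate = 9.2%/12 = 0.0076667; payment = 55,000 × 0.0076667 / (1 − (1+0.0076667)^−72) = $996.87.
Loan B: monthly rate = 5.9%/12 = 0.0049167; payment = 55,000 × 0.0049167 / (1 − (1+0.0049167)^−72) = $908.91.
Over 12 months: Loan A costs 12 × $996.87 + $1,250.00 = $13,212.44; Loan B costs 12 × $908.91 = $10,906.92.
Loan B is cheaper by $13,212.44 − $10,906.92 = $2,305.52.

Loan B by $2,310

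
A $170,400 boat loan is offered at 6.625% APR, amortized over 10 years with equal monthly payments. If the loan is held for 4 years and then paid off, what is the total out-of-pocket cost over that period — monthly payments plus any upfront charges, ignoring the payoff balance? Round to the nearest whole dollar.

$93,394

Monthly rate = 6.625%/12 = 0.0055208; payment = 170,400 × 0.0055208 / (1 − (1+0.0055208)^−120) = $1,945.71.
Total outlay = 48 × $1,945.71 = $93,394.08.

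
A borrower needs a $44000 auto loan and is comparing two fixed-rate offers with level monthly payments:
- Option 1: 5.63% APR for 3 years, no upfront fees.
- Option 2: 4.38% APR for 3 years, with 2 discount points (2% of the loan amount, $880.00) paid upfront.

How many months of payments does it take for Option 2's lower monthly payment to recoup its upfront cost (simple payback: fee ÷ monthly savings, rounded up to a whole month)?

Option 1: at 5.63% the monthly rate is 0.0046917, so the payment is 44,000 × 0.0046917 / (1 − 1.0046917^−36) = $1,331.20.
Option 2: monthly rate = 4.38%/12 = 0.0036500; payment = 44,000 × 0.0036500 / (1 − (1+0.0036500)^−36) = $1,306.51.
Monthly savings = $1,331.20 − $1,306.51 = $24.69.
Break-even = $880.00 / $24.69 = 35.64 → 36 months.

36 months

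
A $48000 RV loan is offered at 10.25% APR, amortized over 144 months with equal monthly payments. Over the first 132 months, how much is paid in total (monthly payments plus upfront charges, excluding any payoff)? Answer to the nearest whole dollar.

$76,638

At 10.25% the monthly rate is 0.0085417, so the payment is 48,000 × 0.0085417 / (1 − 1.0085417^−144) = $580.59.
Total outlay = 132 × $580.59 = $76,637.88.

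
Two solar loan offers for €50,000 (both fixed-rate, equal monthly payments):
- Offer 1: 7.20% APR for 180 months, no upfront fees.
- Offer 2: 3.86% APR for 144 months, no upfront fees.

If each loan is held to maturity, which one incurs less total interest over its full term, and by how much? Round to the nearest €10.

Offer 2 by €19,350

Offer 1: monthly rate = 7.2%/12 = 0.0060000; payment = 50,000 × 0.0060000 / (1 − (1+0.0060000)^−180) = €455.02.
Total interest on Offer 1 = 180 × €455.02 − €50,000 = €31,903.60.
Offer 2: monthly rate = 3.86%/12 = 0.0032167; payment = 50,000 × 0.0032167 / (1 − (1+0.0032167)^−144) = €434.37.
Total interest on Offer 2 = 144 × €434.37 − €50,000 = €12,549.28.
Offer 2 is lower by €19,354.32.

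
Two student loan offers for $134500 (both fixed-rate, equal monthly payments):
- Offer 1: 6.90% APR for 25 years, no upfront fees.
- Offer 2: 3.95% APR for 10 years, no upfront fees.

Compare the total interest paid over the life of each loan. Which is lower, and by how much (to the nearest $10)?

Offer 2 by $119,590

Offer 1: monthly rate = 6.9%/12 = 0.0057500; payment = 134,500 × 0.0057500 / (1 − (1+0.0057500)^−300) = $942.06.
Total interest on Offer 1 = 300 × $942.06 − $134,500 = $148,118.00.
Offer 2: at 3.95% the monthly rate is 0.0032917, so the payment is 134,500 × 0.0032917 / (1 − 1.0032917^−120) = $1,358.55.
Total interest on Offer 2 = 120 × $1,358.55 − $134,500 = $28,526.00.
Offer 2 is lower by $119,592.00.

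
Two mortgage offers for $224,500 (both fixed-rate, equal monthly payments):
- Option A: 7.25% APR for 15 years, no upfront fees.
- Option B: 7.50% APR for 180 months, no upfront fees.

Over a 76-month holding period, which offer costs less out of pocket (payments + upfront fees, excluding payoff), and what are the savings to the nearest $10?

Option A: monthly rate = 7.25%/12 = 0.0060417; payment = 224,500 × 0.0060417 / (1 − (1+0.0060417)^−180) = $2,049.38.
Option B: at 7.50% the monthly rate is 0.0062500, so the payment is 224,500 × 0.0062500 / (1 − 1.0062500^−180) = $2,081.14.
Over 76 months: Option A costs 76 × $2,049.38 = $155,752.88; Option B costs 76 × $2,081.14 = $158,166.64.
Option A is cheaper by $158,166.64 − $155,752.88 = $2,413.76.

Option A by $2,410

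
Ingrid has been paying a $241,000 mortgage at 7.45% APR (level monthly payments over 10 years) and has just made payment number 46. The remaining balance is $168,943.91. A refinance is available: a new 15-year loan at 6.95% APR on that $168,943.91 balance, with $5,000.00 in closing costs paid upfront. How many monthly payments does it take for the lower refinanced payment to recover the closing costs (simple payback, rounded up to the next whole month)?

Current payment = 241,000 × 7.45%/12 / (1 − (1+0.0062083)^−120) = $2,854.43.
Refinanced payment = 168,943.91 × 0.0057917 / (1 − (1+0.0057917)^−180) = $1,513.80.
Monthly savings = $2,854.43 − $1,513.80 = $1,340.63.
Break-even = $5,000.00 / $1,340.63 = 3.73 → 4 months.

4 months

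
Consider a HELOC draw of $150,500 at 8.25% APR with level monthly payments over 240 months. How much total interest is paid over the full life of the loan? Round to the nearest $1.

$157,266

At 8.25% the monthly rate is 0.0068750, so the payment is 150,500 × 0.0068750 / (1 − 1.0068750^−240) = $1,282.36.
Total paid = 240 × $1,282.36 = $307,766.40; interest = $307,766.40 − $150,500 = $157,266.40.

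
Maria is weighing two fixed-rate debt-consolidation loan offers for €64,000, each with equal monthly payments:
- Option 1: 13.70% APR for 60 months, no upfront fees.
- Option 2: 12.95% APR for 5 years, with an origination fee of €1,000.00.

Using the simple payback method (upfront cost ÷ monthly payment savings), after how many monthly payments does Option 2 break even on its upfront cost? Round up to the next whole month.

Option 1: monthly rate = 13.7%/12 = 0.0114167; payment = 64,000 × 0.0114167 / (1 − (1+0.0114167)^−60) = €1,479.23.
Option 2: monthly rate = 12.95%/12 = 0.0107917; payment = 64,000 × 0.0107917 / (1 − (1+0.0107917)^−60) = €1,454.56.
Monthly savings = €1,479.23 − €1,454.56 = €24.67.
Break-even = €1,000.00 / €24.67 = 40.54 → 41 months.

41 months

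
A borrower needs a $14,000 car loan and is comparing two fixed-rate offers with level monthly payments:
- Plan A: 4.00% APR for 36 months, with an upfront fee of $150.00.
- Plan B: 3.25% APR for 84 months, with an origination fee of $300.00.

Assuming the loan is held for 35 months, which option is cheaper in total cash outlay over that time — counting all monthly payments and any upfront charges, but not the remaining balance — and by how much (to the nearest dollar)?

Plan A: at 4.00% the monthly rate is 0.0033333, so the payment is 14,000 × 0.0033333 / (1 − 1.0033333^−36) = $413.34.
Plan B: at 3.25% the monthly rate is 0.0027083, so the payment is 14,000 × 0.0027083 / (1 − 1.0027083^−84) = $186.57.
Over 35 months: Plan A costs 35 × $413.34 + $150.00 = $14,616.90; Plan B costs 35 × $186.57 + $300.00 = $6,829.95.
Plan B is cheaper by $14,616.90 − $6,829.95 = $7,786.95.

Plan B by $7,787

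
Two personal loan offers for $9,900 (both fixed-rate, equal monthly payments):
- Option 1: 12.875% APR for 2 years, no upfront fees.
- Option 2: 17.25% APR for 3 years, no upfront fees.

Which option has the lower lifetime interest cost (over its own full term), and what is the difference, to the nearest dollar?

Option 1 by $1,469

Option 1: at 12.875% the monthly rate is 0.0107292, so the payment is 9,900 × 0.0107292 / (1 − 1.0107292^−24) = $470.08.
Total interest on Option 1 = 24 × $470.08 − $9,900 = $1,381.92.
Option 2: at 17.25% the monthly rate is 0.0143750, so the payment is 9,900 × 0.0143750 / (1 − 1.0143750^−36) = $354.19.
Total interest on Option 2 = 36 × $354.19 − $9,900 = $2,850.84.
Option 1 is lower by $1,468.92.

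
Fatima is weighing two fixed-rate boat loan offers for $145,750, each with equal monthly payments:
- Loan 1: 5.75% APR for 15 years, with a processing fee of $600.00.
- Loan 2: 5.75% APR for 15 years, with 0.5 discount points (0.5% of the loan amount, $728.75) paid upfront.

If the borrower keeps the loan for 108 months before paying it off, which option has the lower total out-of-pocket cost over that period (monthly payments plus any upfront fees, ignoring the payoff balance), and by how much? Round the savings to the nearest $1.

Loan 1: monthly rate = 5.75%/12 = 0.0047917; payment = 145,750 × 0.0047917 / (1 − (1+0.0047917)^−180) = $1,210.32.
Loan 2: at 5.75% the monthly rate is 0.0047917, so the payment is 145,750 × 0.0047917 / (1 − 1.0047917^−180) = $1,210.32.
Over 108 months: Loan 1 costs 108 × $1,210.32 + $600.00 = $131,314.56; Loan 2 costs 108 × $1,210.32 + $728.75 = $131,443.31.
Loan 1 is cheaper by $131,443.31 − $131,314.56 = $128.75.

Loan 1 by $129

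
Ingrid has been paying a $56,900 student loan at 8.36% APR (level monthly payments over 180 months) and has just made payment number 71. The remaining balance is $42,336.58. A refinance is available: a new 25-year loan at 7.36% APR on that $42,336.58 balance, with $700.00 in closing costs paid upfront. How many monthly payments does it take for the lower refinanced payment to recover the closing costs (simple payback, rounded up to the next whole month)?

Current payment = 56,900 × 8.36%/12 / (1 − (1+0.0069667)^−180) = $555.66.
Refinanced payment = 42,336.58 × 0.0061333 / (1 − (1+0.0061333)^−300) = $309.02.
Monthly savings = $555.66 − $309.02 = $246.64.
Break-even = $700.00 / $246.64 = 2.84 → 3 months.

3 months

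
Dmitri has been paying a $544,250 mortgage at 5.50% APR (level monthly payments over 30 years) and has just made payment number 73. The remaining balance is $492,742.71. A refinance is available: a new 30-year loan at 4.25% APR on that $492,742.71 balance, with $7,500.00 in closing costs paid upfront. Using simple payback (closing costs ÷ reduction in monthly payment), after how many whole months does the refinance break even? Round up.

Current payment = 544,250 × 5.5%/12 / (1 − (1+0.0045833)^−360) = $3,090.19.
Refinanced payment = 492,742.71 × 0.0035417 / (1 − (1+0.0035417)^−360) = $2,424.00.
Monthly savings = $3,090.19 − $2,424.00 = $666.19.
Break-even = $7,500.00 / $666.19 = 11.26 → 12 months.

12 months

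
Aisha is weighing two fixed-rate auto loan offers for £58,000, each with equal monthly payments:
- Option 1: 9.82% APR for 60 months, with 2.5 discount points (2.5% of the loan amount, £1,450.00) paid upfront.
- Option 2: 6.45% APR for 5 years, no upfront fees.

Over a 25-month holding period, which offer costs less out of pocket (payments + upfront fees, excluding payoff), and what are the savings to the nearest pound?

Option 2 by £3,793

Option 1: monthly rate = 9.82%/12 = 0.0081833; payment = 58,000 × 0.0081833 / (1 − (1+0.0081833)^−60) = £1,227.20.
Option 2: monthly rate = 6.45%/12 = 0.0053750; payment = 58,000 × 0.0053750 / (1 − (1+0.0053750)^−60) = £1,133.48.
Over 25 months: Option 1 costs 25 × £1,227.20 + £1,450.00 = £32,130.00; Option 2 costs 25 × £1,133.48 = £28,337.00.
Option 2 is cheaper by £32,130.00 − £28,337.00 = £3,793.00.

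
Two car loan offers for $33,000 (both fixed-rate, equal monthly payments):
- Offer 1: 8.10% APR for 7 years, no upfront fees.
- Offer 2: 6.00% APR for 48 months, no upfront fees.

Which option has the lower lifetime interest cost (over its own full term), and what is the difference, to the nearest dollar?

Offer 1: monthly rate = 8.1%/12 = 0.0067500; payment = 33,000 × 0.0067500 / (1 − (1+0.0067500)^−84) = $515.99.
Total interest on Offer 1 = 84 × $515.99 − $33,000 = $10,343.16.
Offer 2: at 6.00% the monthly rate is 0.0050000, so the payment is 33,000 × 0.0050000 / (1 − 1.0050000^−48) = $775.01.
Total interest on Offer 2 = 48 × $775.01 − $33,000 = $4,200.48.
Offer 2 is lower by $6,142.68.

Offer 2 by $6,143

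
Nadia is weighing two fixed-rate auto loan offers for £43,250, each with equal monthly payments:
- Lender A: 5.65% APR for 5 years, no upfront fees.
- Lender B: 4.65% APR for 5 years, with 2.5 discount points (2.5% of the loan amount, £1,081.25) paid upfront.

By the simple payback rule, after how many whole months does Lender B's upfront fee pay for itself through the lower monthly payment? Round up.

55 months

Lender A: at 5.65% the monthly rate is 0.0047083, so the payment is 43,250 × 0.0047083 / (1 − 1.0047083^−60) = £829.12.
Lender B: at 4.65% the monthly rate is 0.0038750, so the payment is 43,250 × 0.0038750 / (1 − 1.0038750^−60) = £809.26.
Monthly savings = £829.12 − £809.26 = £19.86.
Break-even = £1,081.25 / £19.86 = 54.44 → 55 months.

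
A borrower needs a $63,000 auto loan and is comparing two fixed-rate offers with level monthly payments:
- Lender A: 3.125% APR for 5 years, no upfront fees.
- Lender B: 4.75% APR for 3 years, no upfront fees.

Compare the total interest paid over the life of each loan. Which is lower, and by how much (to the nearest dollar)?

Lender B by $412

Lender A: monthly rate = 3.125%/12 = 0.0026042; payment = 63,000 × 0.0026042 / (1 − (1+0.0026042)^−60) = $1,135.53.
Total interest on Lender A = 60 × $1,135.53 − $63,000 = $5,131.80.
Lender B: monthly rate = 4.75%/12 = 0.0039583; payment = 63,000 × 0.0039583 / (1 − (1+0.0039583)^−36) = $1,881.10.
Total interest on Lender B = 36 × $1,881.10 − $63,000 = $4,719.60.
Lender B is lower by $412.20.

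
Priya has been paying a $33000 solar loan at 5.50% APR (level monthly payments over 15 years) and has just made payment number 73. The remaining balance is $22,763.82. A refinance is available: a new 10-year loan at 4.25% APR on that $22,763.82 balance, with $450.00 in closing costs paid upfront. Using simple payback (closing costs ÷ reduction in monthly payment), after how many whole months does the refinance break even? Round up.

Current payment = 33,000 × 5.5%/12 / (1 − (1+0.0045833)^−180) = $269.64.
Refinanced payment = 22,763.82 × 0.0035417 / (1 − (1+0.0035417)^−120) = $233.19.
Monthly savings = $269.64 − $233.19 = $36.45.
Break-even = $450.00 / $36.45 = 12.35 → 13 months.

13 months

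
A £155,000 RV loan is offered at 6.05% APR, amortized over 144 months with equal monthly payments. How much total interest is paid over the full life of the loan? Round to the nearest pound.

£63,388

At 6.05% the monthly rate is 0.0050417, so the payment is 155,000 × 0.0050417 / (1 − 1.0050417^−144) = £1,516.58.
Total paid = 144 × £1,516.58 = £218,387.52; interest = £218,387.52 − £155,000 = £63,387.52.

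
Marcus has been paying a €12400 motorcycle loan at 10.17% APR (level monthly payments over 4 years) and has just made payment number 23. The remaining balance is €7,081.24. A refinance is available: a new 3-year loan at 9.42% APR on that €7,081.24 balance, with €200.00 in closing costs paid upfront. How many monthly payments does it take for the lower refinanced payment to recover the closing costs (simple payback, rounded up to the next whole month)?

Current payment = 12,400 × 10.17%/12 / (1 − (1+0.0084750)^−48) = €315.51.
Refinanced payment = 7,081.24 × 0.0078500 / (1 − (1+0.0078500)^−36) = €226.57.
Monthly savings = €315.51 − €226.57 = €88.94.
Break-even = €200.00 / €88.94 = 2.25 → 3 months.

3 months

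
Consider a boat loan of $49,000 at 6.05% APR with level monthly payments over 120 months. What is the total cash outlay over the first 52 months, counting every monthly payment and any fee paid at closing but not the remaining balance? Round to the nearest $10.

$28,350

At 6.05% the monthly rate is 0.0050417, so the payment is 49,000 × 0.0050417 / (1 − 1.0050417^−120) = $545.23.
Total outlay = 52 × $545.23 = $28,351.96.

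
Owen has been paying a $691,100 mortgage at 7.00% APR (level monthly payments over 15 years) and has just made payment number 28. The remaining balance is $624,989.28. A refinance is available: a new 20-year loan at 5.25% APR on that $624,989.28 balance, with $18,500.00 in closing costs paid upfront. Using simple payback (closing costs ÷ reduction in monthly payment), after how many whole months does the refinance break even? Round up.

Current payment = 691,100 × 7%/12 / (1 − (1+0.0058333)^−180) = $6,211.80.
Refinanced payment = 624,989.28 × 0.0043750 / (1 − (1+0.0043750)^−240) = $4,211.45.
Monthly savings = $6,211.80 − $4,211.45 = $2,000.35.
Break-even = $18,500.00 / $2,000.35 = 9.25 → 10 months.

10 months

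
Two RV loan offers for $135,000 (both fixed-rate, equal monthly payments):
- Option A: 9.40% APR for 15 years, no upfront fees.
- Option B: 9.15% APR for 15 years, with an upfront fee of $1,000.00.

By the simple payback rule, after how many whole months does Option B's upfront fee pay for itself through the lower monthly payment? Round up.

50 months

Option A: monthly rate = 9.4%/12 = 0.0078333; payment = 135,000 × 0.0078333 / (1 − (1+0.0078333)^−180) = $1,401.57.
Option B: monthly rate = 9.15%/12 = 0.0076250; payment = 135,000 × 0.0076250 / (1 − (1+0.0076250)^−180) = $1,381.33.
Monthly savings = $1,401.57 − $1,381.33 = $20.24.
Break-even = $1,000.00 / $20.24 = 49.41 → 50 months.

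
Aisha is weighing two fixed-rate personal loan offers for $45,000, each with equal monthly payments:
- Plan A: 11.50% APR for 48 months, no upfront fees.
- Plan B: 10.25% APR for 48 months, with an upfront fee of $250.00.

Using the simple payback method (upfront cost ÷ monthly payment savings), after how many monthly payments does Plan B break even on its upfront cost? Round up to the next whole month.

10 months

Plan A: at 11.50% the monthly rate is 0.0095833, so the payment is 45,000 × 0.0095833 / (1 − 1.0095833^−48) = $1,174.01.
Plan B: at 10.25% the monthly rate is 0.0085417, so the payment is 45,000 × 0.0085417 / (1 − 1.0085417^−48) = $1,146.73.
Monthly savings = $1,174.01 − $1,146.73 = $27.28.
Break-even = $250.00 / $27.28 = 9.16 → 10 months.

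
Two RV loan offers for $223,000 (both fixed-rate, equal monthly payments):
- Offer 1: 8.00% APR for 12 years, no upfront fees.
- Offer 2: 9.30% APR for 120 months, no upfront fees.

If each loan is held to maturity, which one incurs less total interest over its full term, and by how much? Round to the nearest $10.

Offer 2 by $4,250

Offer 1: at 8.00% the monthly rate is 0.0066667, so the payment is 223,000 × 0.0066667 / (1 − 1.0066667^−144) = $2,413.87.
Total interest on Offer 1 = 144 × $2,413.87 − $223,000 = $124,597.28.
Offer 2: monthly rate = 9.3%/12 = 0.0077500; payment = 223,000 × 0.0077500 / (1 − (1+0.0077500)^−120) = $2,861.20.
Total interest on Offer 2 = 120 × $2,861.20 − $223,000 = $120,344.00.
Offer 2 is lower by $4,253.28.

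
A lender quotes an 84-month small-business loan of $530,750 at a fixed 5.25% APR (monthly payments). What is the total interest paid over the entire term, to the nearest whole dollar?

At 5.25% the monthly rate is 0.0043750, so the payment is 530,750 × 0.0043750 / (1 − 1.0043750^−84) = $7,564.08.
Total paid = 84 × $7,564.08 = $635,382.72; interest = $635,382.72 − $530,750 = $104,632.72.

$104,633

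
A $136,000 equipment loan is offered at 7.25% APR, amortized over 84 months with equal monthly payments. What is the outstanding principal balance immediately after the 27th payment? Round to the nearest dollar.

With monthly rate i = 7.25%/12 = 0.0060417, the balance after k of n payments is P · [(1+i)^n − (1+i)^k] / [(1+i)^n − 1].
(1+0.0060417)^84 = 1.65859867 and (1+0.0060417)^27 = 1.17660621, so the balance is 136,000 × (1.65859867 − 1.17660621) / (1.65859867 − 1) = $99,530.99.

$99,531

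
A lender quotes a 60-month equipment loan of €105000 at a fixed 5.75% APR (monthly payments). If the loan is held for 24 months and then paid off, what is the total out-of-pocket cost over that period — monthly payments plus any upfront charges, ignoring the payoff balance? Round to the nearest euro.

€48,426

Monthly rate = 5.75%/12 = 0.0047917; payment = 105,000 × 0.0047917 / (1 − (1+0.0047917)^−60) = €2,017.76.
Total outlay = 24 × €2,017.76 = €48,426.24.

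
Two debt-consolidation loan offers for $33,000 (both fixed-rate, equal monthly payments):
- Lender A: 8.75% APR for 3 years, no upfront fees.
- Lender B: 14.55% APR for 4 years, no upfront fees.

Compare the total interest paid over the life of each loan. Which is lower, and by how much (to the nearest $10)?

Lender A: at 8.75% the monthly rate is 0.0072917, so the payment is 33,000 × 0.0072917 / (1 − 1.0072917^−36) = $1,045.56.
Total interest on Lender A = 36 × $1,045.56 − $33,000 = $4,640.16.
Lender B: at 14.55% the monthly rate is 0.0121250, so the payment is 33,000 × 0.0121250 / (1 − 1.0121250^−48) = $910.90.
Total interest on Lender B = 48 × $910.90 − $33,000 = $10,723.20.
Lender A is lower by $6,083.04.

Lender A by $6,080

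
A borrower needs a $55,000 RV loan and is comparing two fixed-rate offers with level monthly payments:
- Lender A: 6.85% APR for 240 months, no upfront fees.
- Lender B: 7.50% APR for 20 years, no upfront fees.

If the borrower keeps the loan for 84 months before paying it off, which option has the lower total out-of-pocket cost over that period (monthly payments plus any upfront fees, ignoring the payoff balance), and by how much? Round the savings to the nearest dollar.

Lender A: monthly rate = 6.85%/12 = 0.0057083; payment = 55,000 × 0.0057083 / (1 − (1+0.0057083)^−240) = $421.48.
Lender B: monthly rate = 7.5%/12 = 0.0062500; payment = 55,000 × 0.0062500 / (1 − (1+0.0062500)^−240) = $443.08.
Over 84 months: Lender A costs 84 × $421.48 = $35,404.32; Lender B costs 84 × $443.08 = $37,218.72.
Lender A is cheaper by $37,218.72 − $35,404.32 = $1,814.40.

Lender A by $1,814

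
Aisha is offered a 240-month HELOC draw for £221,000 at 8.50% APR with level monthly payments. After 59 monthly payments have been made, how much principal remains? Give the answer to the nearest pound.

With monthly rate i = 8.5%/12 = 0.0070833, the balance after k of n payments is P · [(1+i)^n − (1+i)^k] / [(1+i)^n − 1].
(1+0.0070833)^240 = 5.44124257 and (1+0.0070833)^59 = 1.51655831, so the balance is 221,000 × (5.44124257 − 1.51655831) / (5.44124257 − 1) = £195,295.62.

£195,296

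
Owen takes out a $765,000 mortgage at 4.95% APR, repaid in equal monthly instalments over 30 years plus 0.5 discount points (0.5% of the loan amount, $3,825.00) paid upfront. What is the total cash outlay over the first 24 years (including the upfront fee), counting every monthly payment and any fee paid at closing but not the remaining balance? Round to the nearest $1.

$1,179,827

Monthly rate = 4.95%/12 = 0.0041250; payment = 765,000 × 0.0041250 / (1 − (1+0.0041250)^−360) = $4,083.34.
Total outlay = 288 × $4,083.34 + $3,825.00 = $1,179,826.92.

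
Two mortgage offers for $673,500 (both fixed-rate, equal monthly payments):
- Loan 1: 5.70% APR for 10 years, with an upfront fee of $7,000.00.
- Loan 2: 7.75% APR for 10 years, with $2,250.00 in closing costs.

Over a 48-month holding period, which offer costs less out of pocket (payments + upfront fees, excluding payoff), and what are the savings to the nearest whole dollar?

Loan 1: monthly rate = 5.7%/12 = 0.0047500; payment = 673,500 × 0.0047500 / (1 − (1+0.0047500)^−120) = $7,376.17.
Loan 2: at 7.75% the monthly rate is 0.0064583, so the payment is 673,500 × 0.0064583 / (1 − 1.0064583^−120) = $8,082.72.
Over 48 months: Loan 1 costs 48 × $7,376.17 + $7,000.00 = $361,056.16; Loan 2 costs 48 × $8,082.72 + $2,250.00 = $390,220.56.
Loan 1 is cheaper by $390,220.56 − $361,056.16 = $29,164.40.

Loan 1 by $29,164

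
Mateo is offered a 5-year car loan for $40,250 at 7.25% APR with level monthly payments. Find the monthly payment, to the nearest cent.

Monthly rate = 7.25%/12 = 0.0060417; payment = 40,250 × 0.0060417 / (1 − (1+0.0060417)^−60) = $801.75.

$801.75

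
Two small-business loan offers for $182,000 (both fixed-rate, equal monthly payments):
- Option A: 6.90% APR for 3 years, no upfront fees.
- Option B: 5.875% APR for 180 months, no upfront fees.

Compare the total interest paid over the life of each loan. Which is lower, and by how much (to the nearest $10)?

Option A: at 6.90% the monthly rate is 0.0057500, so the payment is 182,000 × 0.0057500 / (1 − 1.0057500^−36) = $5,611.31.
Total interest on Option A = 36 × $5,611.31 − $182,000 = $20,007.16.
Option B: monthly rate = 5.875%/12 = 0.0048958; payment = 182,000 × 0.0048958 / (1 − (1+0.0048958)^−180) = $1,523.56.
Total interest on Option B = 180 × $1,523.56 − $182,000 = $92,240.80.
Option A is lower by $72,233.64.

Option A by $72,230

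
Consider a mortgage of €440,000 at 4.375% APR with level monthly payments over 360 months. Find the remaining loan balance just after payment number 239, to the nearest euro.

With monthly rate i = 4.375%/12 = 0.0036458, the balance after k of n payments is P · [(1+i)^n − (1+i)^k] / [(1+i)^n − 1].
(1+0.0036458)^360 = 3.70659335 and (1+0.0036458)^239 = 2.38636100, so the balance is 440,000 × (3.70659335 − 2.38636100) / (3.70659335 − 1) = €214,624.87.

€214,625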